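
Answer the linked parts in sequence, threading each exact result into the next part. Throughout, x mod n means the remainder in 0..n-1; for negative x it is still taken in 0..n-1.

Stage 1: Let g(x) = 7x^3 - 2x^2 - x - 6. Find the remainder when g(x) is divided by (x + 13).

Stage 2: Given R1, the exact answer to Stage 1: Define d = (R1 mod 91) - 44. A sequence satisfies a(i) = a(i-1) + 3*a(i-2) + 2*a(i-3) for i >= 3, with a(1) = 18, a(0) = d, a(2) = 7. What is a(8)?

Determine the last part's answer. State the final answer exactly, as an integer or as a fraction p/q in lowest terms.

3699

Stage 1: remainder = value at the root: 7*(-13)^3 - 2*(-13)^2 - 1*(-13)^1 - 6 = (-15379) + (-338) + (13) + (-6) = -15710; answer -15710
Stage 2: R1 = -15710; d = -11; a(3) = 1*(7) + 3*(18) + 2*(-11) = 39; iterating: a(3)=39, a(4)=96, a(5)=227, a(6)=593, a(7)=1466, a(8)=3699; answer 3699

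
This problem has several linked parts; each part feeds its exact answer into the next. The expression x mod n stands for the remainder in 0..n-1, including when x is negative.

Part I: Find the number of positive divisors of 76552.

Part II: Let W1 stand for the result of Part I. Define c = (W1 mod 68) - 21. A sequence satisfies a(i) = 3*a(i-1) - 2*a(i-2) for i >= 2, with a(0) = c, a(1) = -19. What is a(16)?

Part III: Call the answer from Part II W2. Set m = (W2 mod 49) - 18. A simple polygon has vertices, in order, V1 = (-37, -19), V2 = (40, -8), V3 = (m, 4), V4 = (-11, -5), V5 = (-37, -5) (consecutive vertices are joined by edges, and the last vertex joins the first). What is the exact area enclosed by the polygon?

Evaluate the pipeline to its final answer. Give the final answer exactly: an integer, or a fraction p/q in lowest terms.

Part I: 76552 = 2^3 * 7 * 1367; number of divisors = (3+1) * (1+1) * (1+1) = 16; answer 16
Part II: W1 = 16; c = -5; a(2) = 3*(-19) - 2*(-5) = -47; iterating: a(2)=-47, a(3)=-103, a(4)=-215, a(5)=-439, a(6)=-887, a(7)=-1783, a(8)=-3575, a(9)=-7159, a(10)=-14327, a(11)=-28663, a(12)=-57335, a(13)=-114679, a(14)=-229367, a(15)=-458743, a(16)=-917495; answer -917495
Part III: W2 = -917495; m = 12; cross terms: (-37*-8 - 40*-19)=1056, (40*4 - 12*-8)=256, (12*-5 - -11*4)=-16, (-11*-5 - -37*-5)=-130, (-37*-19 - -37*-5)=518; twice the area = |1684| = 1684; area = 842; answer 842

842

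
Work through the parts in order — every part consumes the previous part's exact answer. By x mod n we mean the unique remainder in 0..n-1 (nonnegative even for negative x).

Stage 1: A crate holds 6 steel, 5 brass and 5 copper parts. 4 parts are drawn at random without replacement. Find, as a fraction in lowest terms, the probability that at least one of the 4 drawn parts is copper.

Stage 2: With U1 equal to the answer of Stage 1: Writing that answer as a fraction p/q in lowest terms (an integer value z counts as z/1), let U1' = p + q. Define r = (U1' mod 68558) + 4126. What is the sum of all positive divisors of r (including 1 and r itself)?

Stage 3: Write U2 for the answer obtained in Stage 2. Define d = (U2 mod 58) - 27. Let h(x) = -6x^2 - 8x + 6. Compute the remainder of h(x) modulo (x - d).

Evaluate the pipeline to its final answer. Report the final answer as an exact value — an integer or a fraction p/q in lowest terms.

Stage 1: total draws C(16,4) = 1820; complement C(11,4) = 330; favorable 1820 - 330 = 1490; P = 149/182; answer 149/182
Stage 2: U1 = 149/182; threaded value p + q = 331; r = 4457; 4457 is prime, so its only divisors are 1 and 4457; sigma = 1 + 4457 = 4458; answer 4458
Stage 3: U2 = 4458; d = 23; remainder = value at the root: -6*(23)^2 - 8*(23)^1 + 6 = (-3174) + (-184) + (6) = -3352; answer -3352

-3352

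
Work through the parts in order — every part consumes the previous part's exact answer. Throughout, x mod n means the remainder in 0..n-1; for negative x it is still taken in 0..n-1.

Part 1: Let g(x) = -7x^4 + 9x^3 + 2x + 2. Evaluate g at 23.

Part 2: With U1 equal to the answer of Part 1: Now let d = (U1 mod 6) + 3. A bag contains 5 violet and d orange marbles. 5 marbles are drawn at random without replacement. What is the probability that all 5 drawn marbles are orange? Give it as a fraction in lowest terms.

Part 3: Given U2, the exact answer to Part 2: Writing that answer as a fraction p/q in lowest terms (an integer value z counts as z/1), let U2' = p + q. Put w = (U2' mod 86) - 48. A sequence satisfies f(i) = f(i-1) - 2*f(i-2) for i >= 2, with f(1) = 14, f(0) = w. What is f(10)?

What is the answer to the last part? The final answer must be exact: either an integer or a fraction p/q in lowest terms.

968

Part 1: -7*(23)^4 + 9*(23)^3 + 2*(23)^1 + 2 = (-1958887) + (109503) + (46) + (2) = -1849336; answer -1849336
Part 2: U1 = -1849336; d = 5; total draws C(10,5) = 252; favorable C(5,5) = 1; P = 1/252; answer 1/252
Part 3: U2 = 1/252; threaded value p + q = 253; w = 33; f(2) = 1*(14) - 2*(33) = -52; iterating: f(2)=-52, f(3)=-80, f(4)=24, f(5)=184, f(6)=136, f(7)=-232, f(8)=-504, f(9)=-40, f(10)=968; answer 968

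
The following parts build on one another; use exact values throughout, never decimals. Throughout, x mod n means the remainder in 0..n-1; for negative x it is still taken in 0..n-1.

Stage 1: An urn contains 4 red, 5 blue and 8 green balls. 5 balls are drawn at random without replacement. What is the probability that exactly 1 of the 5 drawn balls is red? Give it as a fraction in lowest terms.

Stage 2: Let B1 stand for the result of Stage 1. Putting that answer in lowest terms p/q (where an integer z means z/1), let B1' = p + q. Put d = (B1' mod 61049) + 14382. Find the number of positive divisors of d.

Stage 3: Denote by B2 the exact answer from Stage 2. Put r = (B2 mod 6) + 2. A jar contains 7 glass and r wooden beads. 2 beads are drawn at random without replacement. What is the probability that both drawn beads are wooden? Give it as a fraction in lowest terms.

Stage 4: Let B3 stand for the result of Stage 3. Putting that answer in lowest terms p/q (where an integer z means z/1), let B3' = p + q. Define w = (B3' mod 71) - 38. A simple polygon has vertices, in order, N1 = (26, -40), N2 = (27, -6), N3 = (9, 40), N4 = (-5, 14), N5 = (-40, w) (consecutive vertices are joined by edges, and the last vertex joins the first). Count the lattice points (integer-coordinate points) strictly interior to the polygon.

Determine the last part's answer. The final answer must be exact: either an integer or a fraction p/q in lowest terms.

Stage 1: total draws C(17,5) = 6188; favorable C(4,1)*C(13,4) = 2860; P = 55/119; answer 55/119
Stage 2: B1 = 55/119; threaded value p + q = 174; d = 14556; 14556 = 2^2 * 3 * 1213; number of divisors = (2+1) * (1+1) * (1+1) = 12; answer 12
Stage 3: B2 = 12; r = 2; total draws C(9,2) = 36; favorable C(2,2) = 1; P = 1/36; answer 1/36
Stage 4: B3 = 1/36; threaded value p + q = 37; w = -1; cross terms: (26*-6 - 27*-40)=924, (27*40 - 9*-6)=1134, (9*14 - -5*40)=326, (-5*-1 - -40*14)=565, (-40*-40 - 26*-1)=1626; twice the area = |4575| = 4575; area = 4575/2; boundary points = 1 + 2 + 2 + 5 + 3 = 13; strictly interior points = area - boundary/2 + 1 = 2282; answer 2282

2282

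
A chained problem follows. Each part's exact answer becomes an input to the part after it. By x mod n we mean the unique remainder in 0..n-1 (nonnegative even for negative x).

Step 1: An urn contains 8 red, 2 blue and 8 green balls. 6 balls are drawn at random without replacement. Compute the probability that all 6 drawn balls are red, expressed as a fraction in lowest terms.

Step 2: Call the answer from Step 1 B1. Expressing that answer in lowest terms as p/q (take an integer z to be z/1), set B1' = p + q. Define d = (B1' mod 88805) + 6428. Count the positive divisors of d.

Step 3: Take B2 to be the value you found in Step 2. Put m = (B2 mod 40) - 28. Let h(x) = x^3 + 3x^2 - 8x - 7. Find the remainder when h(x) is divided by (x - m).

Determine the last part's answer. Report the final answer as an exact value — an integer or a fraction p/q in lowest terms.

-627

Step 1: total draws C(18,6) = 18564; favorable C(8,6) = 28; P = 1/663; answer 1/663
Step 2: B1 = 1/663; threaded value p + q = 664; d = 7092; 7092 = 2^2 * 3^2 * 197; number of divisors = (2+1) * (2+1) * (1+1) = 18; answer 18
Step 3: B2 = 18; m = -10; remainder = value at the root: 1*(-10)^3 + 3*(-10)^2 - 8*(-10)^1 - 7 = (-1000) + (300) + (80) + (-7) = -627; answer -627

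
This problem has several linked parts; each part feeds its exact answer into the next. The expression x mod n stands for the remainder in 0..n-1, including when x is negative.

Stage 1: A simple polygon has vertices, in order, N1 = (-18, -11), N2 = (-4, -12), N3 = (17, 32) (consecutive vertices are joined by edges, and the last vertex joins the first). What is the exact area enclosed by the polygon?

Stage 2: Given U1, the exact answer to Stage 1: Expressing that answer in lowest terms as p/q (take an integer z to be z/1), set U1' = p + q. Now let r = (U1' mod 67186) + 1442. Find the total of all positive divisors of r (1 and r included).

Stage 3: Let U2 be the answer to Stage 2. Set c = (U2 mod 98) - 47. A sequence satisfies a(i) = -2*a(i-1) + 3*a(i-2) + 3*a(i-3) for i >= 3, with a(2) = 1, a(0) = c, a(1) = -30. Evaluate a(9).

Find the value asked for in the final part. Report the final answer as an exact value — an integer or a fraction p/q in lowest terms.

Stage 1: cross terms: (-18*-12 - -4*-11)=172, (-4*32 - 17*-12)=76, (17*-11 - -18*32)=389; twice the area = |637| = 637; area = 637/2; answer 637/2
Stage 2: U1 = 637/2; threaded value p + q = 639; r = 2081; 2081 is prime, so its only divisors are 1 and 2081; sigma = 1 + 2081 = 2082; answer 2082
Stage 3: U2 = 2082; c = -23; a(3) = -2*(1) + 3*(-30) + 3*(-23) = -161; iterating: a(3)=-161, a(4)=235, a(5)=-950, a(6)=2122, a(7)=-6389, a(8)=16294, a(9)=-45389; answer -45389

-45389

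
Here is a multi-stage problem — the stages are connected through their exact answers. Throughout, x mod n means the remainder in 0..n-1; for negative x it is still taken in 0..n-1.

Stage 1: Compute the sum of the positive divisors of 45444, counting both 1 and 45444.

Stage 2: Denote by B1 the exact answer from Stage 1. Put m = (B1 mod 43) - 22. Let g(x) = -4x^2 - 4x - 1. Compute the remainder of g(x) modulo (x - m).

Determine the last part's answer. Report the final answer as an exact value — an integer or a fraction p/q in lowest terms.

-25

Stage 1: 45444 = 2^2 * 3 * 7 * 541; sigma = (1 + 2 + 4) * (1 + 3) * (1 + 7) * (1 + 541) = 7 * 4 * 8 * 542 = 121408; answer 121408
Stage 2: B1 = 121408; m = -3; remainder = value at the root: -4*(-3)^2 - 4*(-3)^1 - 1 = (-36) + (12) + (-1) = -25; answer -25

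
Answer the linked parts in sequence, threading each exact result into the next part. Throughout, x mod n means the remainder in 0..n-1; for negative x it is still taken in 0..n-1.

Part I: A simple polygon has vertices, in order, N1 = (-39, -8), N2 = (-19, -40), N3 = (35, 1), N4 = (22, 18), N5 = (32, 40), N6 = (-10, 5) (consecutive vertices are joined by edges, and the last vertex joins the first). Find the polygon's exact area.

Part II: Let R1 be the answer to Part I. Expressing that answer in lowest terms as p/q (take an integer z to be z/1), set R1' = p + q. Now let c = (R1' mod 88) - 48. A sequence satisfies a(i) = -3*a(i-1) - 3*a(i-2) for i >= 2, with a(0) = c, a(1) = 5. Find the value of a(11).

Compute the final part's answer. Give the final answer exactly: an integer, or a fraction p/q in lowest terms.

Part I: cross terms: (-39*-40 - -19*-8)=1408, (-19*1 - 35*-40)=1381, (35*18 - 22*1)=608, (22*40 - 32*18)=304, (32*5 - -10*40)=560, (-10*-8 - -39*5)=275; twice the area = |4536| = 4536; area = 2268; answer 2268
Part II: R1 = 2268; threaded value p + q = 2269; c = 21; a(2) = -3*(5) - 3*(21) = -78; iterating: a(2)=-78, a(3)=219, a(4)=-423, a(5)=612, a(6)=-567, a(7)=-135, a(8)=2106, a(9)=-5913, a(10)=11421, a(11)=-16524; answer -16524

-16524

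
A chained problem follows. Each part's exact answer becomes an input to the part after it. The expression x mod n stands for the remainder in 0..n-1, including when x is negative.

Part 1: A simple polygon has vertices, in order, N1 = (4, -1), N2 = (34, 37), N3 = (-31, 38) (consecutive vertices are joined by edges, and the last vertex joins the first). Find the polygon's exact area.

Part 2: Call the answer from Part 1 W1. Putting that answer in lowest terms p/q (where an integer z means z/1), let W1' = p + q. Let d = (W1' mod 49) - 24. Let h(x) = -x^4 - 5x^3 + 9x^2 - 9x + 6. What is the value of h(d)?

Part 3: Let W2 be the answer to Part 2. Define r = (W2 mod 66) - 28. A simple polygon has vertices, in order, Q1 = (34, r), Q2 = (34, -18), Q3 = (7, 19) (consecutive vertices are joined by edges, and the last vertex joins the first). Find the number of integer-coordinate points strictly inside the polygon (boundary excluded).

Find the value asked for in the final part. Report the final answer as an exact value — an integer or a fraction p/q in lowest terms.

Part 1: cross terms: (4*37 - 34*-1)=182, (34*38 - -31*37)=2439, (-31*-1 - 4*38)=-121; twice the area = |2500| = 2500; area = 1250; answer 1250
Part 2: W1 = 1250; threaded value p + q = 1251; d = 2; -1*(2)^4 - 5*(2)^3 + 9*(2)^2 - 9*(2)^1 + 6 = (-16) + (-40) + (36) + (-18) + (6) = -32; answer -32
Part 3: W2 = -32; r = 6; cross terms: (34*-18 - 34*6)=-816, (34*19 - 7*-18)=772, (7*6 - 34*19)=-604; twice the area = |-648| = 648; area = 324; boundary points = 24 + 1 + 1 = 26; strictly interior points = area - boundary/2 + 1 = 312; answer 312

312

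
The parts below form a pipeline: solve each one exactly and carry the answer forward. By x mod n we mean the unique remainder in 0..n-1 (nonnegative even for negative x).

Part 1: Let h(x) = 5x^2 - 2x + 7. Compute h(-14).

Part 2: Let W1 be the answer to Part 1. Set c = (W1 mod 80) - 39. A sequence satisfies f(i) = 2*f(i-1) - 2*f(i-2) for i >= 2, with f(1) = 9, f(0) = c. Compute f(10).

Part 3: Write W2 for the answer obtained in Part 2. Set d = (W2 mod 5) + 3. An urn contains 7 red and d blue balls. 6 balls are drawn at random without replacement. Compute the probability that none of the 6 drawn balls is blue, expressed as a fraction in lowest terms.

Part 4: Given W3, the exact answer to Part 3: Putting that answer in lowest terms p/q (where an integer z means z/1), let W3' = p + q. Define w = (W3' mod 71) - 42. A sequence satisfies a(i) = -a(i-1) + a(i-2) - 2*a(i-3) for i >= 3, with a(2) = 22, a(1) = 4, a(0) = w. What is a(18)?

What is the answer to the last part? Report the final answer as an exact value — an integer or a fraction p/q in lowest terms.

1610332

Part 1: 5*(-14)^2 - 2*(-14)^1 + 7 = (980) + (28) + (7) = 1015; answer 1015
Part 2: W1 = 1015; c = 16; f(2) = 2*(9) - 2*(16) = -14; iterating: f(2)=-14, f(3)=-46, f(4)=-64, f(5)=-36, f(6)=56, f(7)=184, f(8)=256, f(9)=144, f(10)=-224; answer -224
Part 3: W2 = -224; d = 4; total draws C(11,6) = 462; favorable C(7,6) = 7; P = 1/66; answer 1/66
Part 4: W3 = 1/66; threaded value p + q = 67; w = 25; a(3) = -1*(22) + 1*(4) - 2*(25) = -68; iterating: a(3)=-68, a(4)=82, a(5)=-194, a(6)=412, a(7)=-770, a(8)=1570, a(9)=-3164, a(10)=6274, a(11)=-12578, a(12)=25180, a(13)=-50306, a(14)=100642, a(15)=-201308, a(16)=402562, a(17)=-805154, a(18)=1610332; answer 1610332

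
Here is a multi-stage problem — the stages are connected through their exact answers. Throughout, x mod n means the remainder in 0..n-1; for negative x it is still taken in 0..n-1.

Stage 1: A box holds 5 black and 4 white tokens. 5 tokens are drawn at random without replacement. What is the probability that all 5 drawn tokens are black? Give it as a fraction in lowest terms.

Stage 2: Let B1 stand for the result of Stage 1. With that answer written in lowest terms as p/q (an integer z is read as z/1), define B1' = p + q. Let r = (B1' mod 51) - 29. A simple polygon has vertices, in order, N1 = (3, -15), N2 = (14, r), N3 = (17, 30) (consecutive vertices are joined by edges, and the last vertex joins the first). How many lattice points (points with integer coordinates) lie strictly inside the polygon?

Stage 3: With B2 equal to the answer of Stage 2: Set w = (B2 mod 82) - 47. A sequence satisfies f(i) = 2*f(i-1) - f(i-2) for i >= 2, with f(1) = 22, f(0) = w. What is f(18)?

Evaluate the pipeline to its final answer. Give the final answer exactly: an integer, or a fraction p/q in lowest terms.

1178

Stage 1: total draws C(9,5) = 126; favorable C(5,5) = 1; P = 1/126; answer 1/126
Stage 2: B1 = 1/126; threaded value p + q = 127; r = -4; cross terms: (3*-4 - 14*-15)=198, (14*30 - 17*-4)=488, (17*-15 - 3*30)=-345; twice the area = |341| = 341; area = 341/2; boundary points = 11 + 1 + 1 = 13; strictly interior points = area - boundary/2 + 1 = 165; answer 165
Stage 3: B2 = 165; w = -46; f(2) = 2*(22) - 1*(-46) = 90; iterating: f(2)=90, f(3)=158, f(4)=226, f(5)=294, f(6)=362, f(7)=430, f(8)=498, f(9)=566, f(10)=634, f(11)=702, f(12)=770, f(13)=838, f(14)=906, f(15)=974, f(16)=1042, f(17)=1110, f(18)=1178; answer 1178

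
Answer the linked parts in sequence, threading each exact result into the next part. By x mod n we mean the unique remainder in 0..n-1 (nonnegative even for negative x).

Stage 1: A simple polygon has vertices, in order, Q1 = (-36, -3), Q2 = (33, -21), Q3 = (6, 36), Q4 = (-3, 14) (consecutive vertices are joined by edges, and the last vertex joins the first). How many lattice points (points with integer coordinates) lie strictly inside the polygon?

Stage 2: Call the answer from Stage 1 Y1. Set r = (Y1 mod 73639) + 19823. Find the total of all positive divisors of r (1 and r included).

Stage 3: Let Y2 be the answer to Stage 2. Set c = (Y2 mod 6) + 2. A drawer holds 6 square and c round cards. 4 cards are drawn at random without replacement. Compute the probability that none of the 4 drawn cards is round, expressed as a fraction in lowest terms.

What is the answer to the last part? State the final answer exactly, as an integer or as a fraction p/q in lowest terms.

3/14

Stage 1: cross terms: (-36*-21 - 33*-3)=855, (33*36 - 6*-21)=1314, (6*14 - -3*36)=192, (-3*-3 - -36*14)=513; twice the area = |2874| = 2874; area = 1437; boundary points = 3 + 3 + 1 + 1 = 8; strictly interior points = area - boundary/2 + 1 = 1434; answer 1434
Stage 2: Y1 = 1434; r = 21257; 21257 = 29 * 733; sigma = (1 + 29) * (1 + 733) = 30 * 734 = 22020; answer 22020
Stage 3: Y2 = 22020; c = 2; total draws C(8,4) = 70; favorable C(6,4) = 15; P = 3/14; answer 3/14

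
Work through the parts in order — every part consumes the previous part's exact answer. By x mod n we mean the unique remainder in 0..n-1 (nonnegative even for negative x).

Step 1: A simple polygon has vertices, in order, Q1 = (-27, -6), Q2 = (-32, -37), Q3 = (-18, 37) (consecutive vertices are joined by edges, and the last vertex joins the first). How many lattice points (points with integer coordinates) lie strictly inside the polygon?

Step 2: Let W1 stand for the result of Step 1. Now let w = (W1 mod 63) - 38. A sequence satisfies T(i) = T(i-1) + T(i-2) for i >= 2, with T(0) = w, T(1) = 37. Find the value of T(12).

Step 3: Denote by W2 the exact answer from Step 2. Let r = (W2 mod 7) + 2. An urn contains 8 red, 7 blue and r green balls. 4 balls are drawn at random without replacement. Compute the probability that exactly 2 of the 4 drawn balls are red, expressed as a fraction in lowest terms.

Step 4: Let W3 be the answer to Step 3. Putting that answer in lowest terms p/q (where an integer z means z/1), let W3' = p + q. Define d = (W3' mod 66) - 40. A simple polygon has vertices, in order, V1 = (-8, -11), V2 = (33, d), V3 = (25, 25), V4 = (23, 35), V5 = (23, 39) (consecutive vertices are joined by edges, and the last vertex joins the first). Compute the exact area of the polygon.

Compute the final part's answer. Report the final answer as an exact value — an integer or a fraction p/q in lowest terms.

Step 1: cross terms: (-27*-37 - -32*-6)=807, (-32*37 - -18*-37)=-1850, (-18*-6 - -27*37)=1107; twice the area = |64| = 64; area = 32; boundary points = 1 + 2 + 1 = 4; strictly interior points = area - boundary/2 + 1 = 31; answer 31
Step 2: W1 = 31; w = -7; T(2) = 1*(37) + 1*(-7) = 30; iterating: T(2)=30, T(3)=67, T(4)=97, T(5)=164, T(6)=261, T(7)=425, T(8)=686, T(9)=1111, T(10)=1797, T(11)=2908, T(12)=4705; answer 4705
Step 3: W2 = 4705; r = 3; total draws C(18,4) = 3060; favorable C(8,2)*C(10,2) = 1260; P = 7/17; answer 7/17
Step 4: W3 = 7/17; threaded value p + q = 24; d = -16; cross terms: (-8*-16 - 33*-11)=491, (33*25 - 25*-16)=1225, (25*35 - 23*25)=300, (23*39 - 23*35)=92, (23*-11 - -8*39)=59; twice the area = |2167| = 2167; area = 2167/2; answer 2167/2

2167/2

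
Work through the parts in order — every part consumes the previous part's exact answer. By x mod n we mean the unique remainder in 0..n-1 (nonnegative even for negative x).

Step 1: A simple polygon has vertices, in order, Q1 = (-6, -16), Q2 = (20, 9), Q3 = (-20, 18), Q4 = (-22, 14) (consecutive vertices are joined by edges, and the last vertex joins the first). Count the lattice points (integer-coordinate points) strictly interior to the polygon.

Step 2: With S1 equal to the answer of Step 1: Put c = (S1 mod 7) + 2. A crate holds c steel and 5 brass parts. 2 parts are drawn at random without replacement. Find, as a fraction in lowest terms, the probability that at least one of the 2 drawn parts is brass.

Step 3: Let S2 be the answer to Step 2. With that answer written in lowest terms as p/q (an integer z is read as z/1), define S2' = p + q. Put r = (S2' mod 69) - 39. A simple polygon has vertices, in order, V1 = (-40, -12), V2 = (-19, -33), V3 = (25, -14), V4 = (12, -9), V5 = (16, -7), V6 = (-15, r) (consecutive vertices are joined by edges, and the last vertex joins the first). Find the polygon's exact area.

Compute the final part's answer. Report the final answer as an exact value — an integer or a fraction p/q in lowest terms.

2149/2

Step 1: cross terms: (-6*9 - 20*-16)=266, (20*18 - -20*9)=540, (-20*14 - -22*18)=116, (-22*-16 - -6*14)=436; twice the area = |1358| = 1358; area = 679; boundary points = 1 + 1 + 2 + 2 = 6; strictly interior points = area - boundary/2 + 1 = 677; answer 677
Step 2: S1 = 677; c = 7; total draws C(12,2) = 66; complement C(7,2) = 21; favorable 66 - 21 = 45; P = 15/22; answer 15/22
Step 3: S2 = 15/22; threaded value p + q = 37; r = -2; cross terms: (-40*-33 - -19*-12)=1092, (-19*-14 - 25*-33)=1091, (25*-9 - 12*-14)=-57, (12*-7 - 16*-9)=60, (16*-2 - -15*-7)=-137, (-15*-12 - -40*-2)=100; twice the area = |2149| = 2149; area = 2149/2; answer 2149/2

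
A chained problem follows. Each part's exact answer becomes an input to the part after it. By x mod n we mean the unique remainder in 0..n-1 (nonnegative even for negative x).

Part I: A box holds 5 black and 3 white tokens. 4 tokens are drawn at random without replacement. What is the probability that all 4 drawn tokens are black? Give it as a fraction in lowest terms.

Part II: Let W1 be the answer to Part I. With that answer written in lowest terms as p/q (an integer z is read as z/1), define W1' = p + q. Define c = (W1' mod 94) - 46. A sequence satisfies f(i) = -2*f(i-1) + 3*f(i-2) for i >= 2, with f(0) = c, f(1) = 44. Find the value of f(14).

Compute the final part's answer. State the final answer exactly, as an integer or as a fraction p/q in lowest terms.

Part I: total draws C(8,4) = 70; favorable C(5,4) = 5; P = 1/14; answer 1/14
Part II: W1 = 1/14; threaded value p + q = 15; c = -31; f(2) = -2*(44) + 3*(-31) = -181; iterating: f(2)=-181, f(3)=494, f(4)=-1531, f(5)=4544, f(6)=-13681, f(7)=40994, f(8)=-123031, f(9)=369044, f(10)=-1107181, f(11)=3321494, f(12)=-9964531, f(13)=29893544, f(14)=-89680681; answer -89680681

-89680681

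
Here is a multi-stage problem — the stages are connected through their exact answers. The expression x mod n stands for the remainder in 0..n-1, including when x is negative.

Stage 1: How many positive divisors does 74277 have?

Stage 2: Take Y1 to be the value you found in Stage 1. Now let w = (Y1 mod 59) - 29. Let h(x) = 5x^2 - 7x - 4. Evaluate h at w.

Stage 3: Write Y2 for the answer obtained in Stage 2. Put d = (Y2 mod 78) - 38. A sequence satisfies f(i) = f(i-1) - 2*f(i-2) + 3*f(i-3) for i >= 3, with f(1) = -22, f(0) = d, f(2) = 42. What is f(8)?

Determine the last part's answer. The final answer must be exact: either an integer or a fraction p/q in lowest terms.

Stage 1: 74277 = 3^4 * 7 * 131; number of divisors = (4+1) * (1+1) * (1+1) = 20; answer 20
Stage 2: Y1 = 20; w = -9; 5*(-9)^2 - 7*(-9)^1 - 4 = (405) + (63) + (-4) = 464; answer 464
Stage 3: Y2 = 464; d = 36; f(3) = 1*(42) - 2*(-22) + 3*(36) = 194; iterating: f(3)=194, f(4)=44, f(5)=-218, f(6)=276, f(7)=844, f(8)=-362; answer -362

-362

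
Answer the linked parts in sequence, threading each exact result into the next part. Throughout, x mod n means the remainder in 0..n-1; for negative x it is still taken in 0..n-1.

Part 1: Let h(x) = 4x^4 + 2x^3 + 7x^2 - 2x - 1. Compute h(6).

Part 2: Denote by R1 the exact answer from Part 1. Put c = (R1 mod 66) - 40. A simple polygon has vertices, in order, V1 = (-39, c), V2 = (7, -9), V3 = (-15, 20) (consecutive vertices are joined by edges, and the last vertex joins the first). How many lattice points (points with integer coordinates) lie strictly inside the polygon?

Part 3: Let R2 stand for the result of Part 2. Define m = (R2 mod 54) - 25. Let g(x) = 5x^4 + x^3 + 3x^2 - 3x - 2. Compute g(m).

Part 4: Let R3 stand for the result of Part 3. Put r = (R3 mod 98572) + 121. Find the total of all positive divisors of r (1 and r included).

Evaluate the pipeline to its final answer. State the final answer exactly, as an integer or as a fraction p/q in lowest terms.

81600

Part 1: 4*(6)^4 + 2*(6)^3 + 7*(6)^2 - 2*(6)^1 - 1 = (5184) + (432) + (252) + (-12) + (-1) = 5855; answer 5855
Part 2: R1 = 5855; c = 7; cross terms: (-39*-9 - 7*7)=302, (7*20 - -15*-9)=5, (-15*7 - -39*20)=675; twice the area = |982| = 982; area = 491; boundary points = 2 + 1 + 1 = 4; strictly interior points = area - boundary/2 + 1 = 490; answer 490
Part 3: R2 = 490; m = -21; 5*(-21)^4 + 1*(-21)^3 + 3*(-21)^2 - 3*(-21)^1 - 2 = (972405) + (-9261) + (1323) + (63) + (-2) = 964528; answer 964528
Part 4: R3 = 964528; r = 77501; 77501 = 19 * 4079; sigma = (1 + 19) * (1 + 4079) = 20 * 4080 = 81600; answer 81600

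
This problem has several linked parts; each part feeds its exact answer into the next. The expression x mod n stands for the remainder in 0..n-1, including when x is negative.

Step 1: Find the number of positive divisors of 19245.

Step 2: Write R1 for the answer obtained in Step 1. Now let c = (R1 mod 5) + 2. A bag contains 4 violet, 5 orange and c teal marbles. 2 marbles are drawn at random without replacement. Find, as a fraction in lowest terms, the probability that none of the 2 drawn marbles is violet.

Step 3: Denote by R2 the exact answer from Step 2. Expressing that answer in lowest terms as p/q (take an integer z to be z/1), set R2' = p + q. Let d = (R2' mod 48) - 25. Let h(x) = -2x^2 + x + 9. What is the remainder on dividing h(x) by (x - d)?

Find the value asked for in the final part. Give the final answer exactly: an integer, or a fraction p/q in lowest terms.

Step 1: 19245 = 3 * 5 * 1283; number of divisors = (1+1) * (1+1) * (1+1) = 8; answer 8
Step 2: R1 = 8; c = 5; total draws C(14,2) = 91; favorable C(10,2) = 45; P = 45/91; answer 45/91
Step 3: R2 = 45/91; threaded value p + q = 136; d = 15; remainder = value at the root: -2*(15)^2 + 1*(15)^1 + 9 = (-450) + (15) + (9) = -426; answer -426

-426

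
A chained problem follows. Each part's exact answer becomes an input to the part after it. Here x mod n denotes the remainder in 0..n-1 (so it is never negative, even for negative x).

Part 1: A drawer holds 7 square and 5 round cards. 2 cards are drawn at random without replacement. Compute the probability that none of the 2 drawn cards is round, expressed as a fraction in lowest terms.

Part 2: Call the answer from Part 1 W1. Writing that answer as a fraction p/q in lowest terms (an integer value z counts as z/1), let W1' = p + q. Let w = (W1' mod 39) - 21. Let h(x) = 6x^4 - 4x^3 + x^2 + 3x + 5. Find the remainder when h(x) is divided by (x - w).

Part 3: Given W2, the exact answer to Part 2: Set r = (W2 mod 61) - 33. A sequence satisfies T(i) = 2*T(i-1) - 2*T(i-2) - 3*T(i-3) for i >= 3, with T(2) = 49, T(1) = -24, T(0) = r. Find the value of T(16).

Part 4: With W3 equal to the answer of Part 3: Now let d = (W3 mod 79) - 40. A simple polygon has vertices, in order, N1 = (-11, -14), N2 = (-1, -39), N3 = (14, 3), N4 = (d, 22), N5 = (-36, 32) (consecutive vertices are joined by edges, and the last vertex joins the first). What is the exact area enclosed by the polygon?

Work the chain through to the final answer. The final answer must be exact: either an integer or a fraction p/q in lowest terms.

1573

Part 1: total draws C(12,2) = 66; favorable C(7,2) = 21; P = 7/22; answer 7/22
Part 2: W1 = 7/22; threaded value p + q = 29; w = 8; remainder = value at the root: 6*(8)^4 - 4*(8)^3 + 1*(8)^2 + 3*(8)^1 + 5 = (24576) + (-2048) + (64) + (24) + (5) = 22621; answer 22621
Part 3: W2 = 22621; r = 18; T(3) = 2*(49) - 2*(-24) - 3*(18) = 92; iterating: T(3)=92, T(4)=158, T(5)=-15, T(6)=-622, T(7)=-1688, T(8)=-2087, T(9)=1068, T(10)=11374, T(11)=26873, T(12)=27794, T(13)=-32280, T(14)=-200767, T(15)=-420356, T(16)=-342338; answer -342338
Part 4: W3 = -342338; d = 8; cross terms: (-11*-39 - -1*-14)=415, (-1*3 - 14*-39)=543, (14*22 - 8*3)=284, (8*32 - -36*22)=1048, (-36*-14 - -11*32)=856; twice the area = |3146| = 3146; area = 1573; answer 1573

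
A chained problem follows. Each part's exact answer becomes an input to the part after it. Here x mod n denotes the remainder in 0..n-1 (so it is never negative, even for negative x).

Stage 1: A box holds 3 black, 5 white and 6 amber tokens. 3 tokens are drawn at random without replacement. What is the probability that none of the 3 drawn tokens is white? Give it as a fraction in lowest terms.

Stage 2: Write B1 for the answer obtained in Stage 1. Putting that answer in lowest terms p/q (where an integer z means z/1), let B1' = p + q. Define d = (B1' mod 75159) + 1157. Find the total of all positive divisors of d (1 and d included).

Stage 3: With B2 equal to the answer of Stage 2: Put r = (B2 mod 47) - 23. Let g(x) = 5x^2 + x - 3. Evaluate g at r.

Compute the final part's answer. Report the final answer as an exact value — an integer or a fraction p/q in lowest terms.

Stage 1: total draws C(14,3) = 364; favorable C(9,3) = 84; P = 3/13; answer 3/13
Stage 2: B1 = 3/13; threaded value p + q = 16; d = 1173; 1173 = 3 * 17 * 23; sigma = (1 + 3) * (1 + 17) * (1 + 23) = 4 * 18 * 24 = 1728; answer 1728
Stage 3: B2 = 1728; r = 13; 5*(13)^2 + 1*(13)^1 - 3 = (845) + (13) + (-3) = 855; answer 855

855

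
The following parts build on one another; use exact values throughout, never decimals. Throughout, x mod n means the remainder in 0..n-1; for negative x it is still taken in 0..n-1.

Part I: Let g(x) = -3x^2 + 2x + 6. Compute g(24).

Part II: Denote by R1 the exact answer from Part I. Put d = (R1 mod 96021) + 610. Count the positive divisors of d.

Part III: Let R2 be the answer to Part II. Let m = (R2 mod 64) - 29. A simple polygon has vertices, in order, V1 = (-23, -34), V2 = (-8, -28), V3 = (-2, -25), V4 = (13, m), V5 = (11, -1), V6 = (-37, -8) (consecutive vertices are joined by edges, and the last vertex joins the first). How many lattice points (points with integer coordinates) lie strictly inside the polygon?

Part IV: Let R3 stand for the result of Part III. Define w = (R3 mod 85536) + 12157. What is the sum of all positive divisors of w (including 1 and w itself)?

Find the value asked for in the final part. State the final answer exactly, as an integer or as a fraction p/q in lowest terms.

23100

Part I: -3*(24)^2 + 2*(24)^1 + 6 = (-1728) + (48) + (6) = -1674; answer -1674
Part II: R1 = -1674; d = 94957; 94957 = 269 * 353; number of divisors = (1+1) * (1+1) = 4; answer 4
Part III: R2 = 4; m = -25; cross terms: (-23*-28 - -8*-34)=372, (-8*-25 - -2*-28)=144, (-2*-25 - 13*-25)=375, (13*-1 - 11*-25)=262, (11*-8 - -37*-1)=-125, (-37*-34 - -23*-8)=1074; twice the area = |2102| = 2102; area = 1051; boundary points = 3 + 3 + 15 + 2 + 1 + 2 = 26; strictly interior points = area - boundary/2 + 1 = 1039; answer 1039
Part IV: R3 = 1039; w = 13196; 13196 = 2^2 * 3299; sigma = (1 + 2 + 4) * (1 + 3299) = 7 * 3300 = 23100; answer 23100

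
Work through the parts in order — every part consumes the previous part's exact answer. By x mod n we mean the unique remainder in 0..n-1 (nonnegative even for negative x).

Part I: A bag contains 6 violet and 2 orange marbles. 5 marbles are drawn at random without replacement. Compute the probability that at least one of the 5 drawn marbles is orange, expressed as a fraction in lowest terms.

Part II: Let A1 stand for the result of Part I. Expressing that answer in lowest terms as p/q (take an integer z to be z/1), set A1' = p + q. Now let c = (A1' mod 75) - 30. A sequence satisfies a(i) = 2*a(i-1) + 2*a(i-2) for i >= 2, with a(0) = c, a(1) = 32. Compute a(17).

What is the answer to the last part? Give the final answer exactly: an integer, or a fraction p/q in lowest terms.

371081216

Part I: total draws C(8,5) = 56; complement C(6,5) = 6; favorable 56 - 6 = 50; P = 25/28; answer 25/28
Part II: A1 = 25/28; threaded value p + q = 53; c = 23; a(2) = 2*(32) + 2*(23) = 110; iterating: a(2)=110, a(3)=284, a(4)=788, a(5)=2144, a(6)=5864, a(7)=16016, a(8)=43760, a(9)=119552, a(10)=326624, a(11)=892352, a(12)=2437952, a(13)=6660608, a(14)=18197120, a(15)=49715456, a(16)=135825152, a(17)=371081216; answer 371081216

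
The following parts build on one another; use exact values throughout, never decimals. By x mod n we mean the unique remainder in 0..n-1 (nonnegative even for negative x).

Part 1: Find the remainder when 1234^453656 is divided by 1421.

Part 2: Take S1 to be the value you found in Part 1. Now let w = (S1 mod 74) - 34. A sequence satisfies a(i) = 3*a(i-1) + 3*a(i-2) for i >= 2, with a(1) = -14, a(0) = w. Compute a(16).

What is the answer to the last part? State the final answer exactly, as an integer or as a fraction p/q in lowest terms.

Part 1: squarings mod 1421: 1234^1=1234, 1234^2=865, 1234^4=779, 1234^8=74, 1234^16=1213, 1234^32=634, 1234^64=1234, 1234^128=865, 1234^256=779, 1234^512=74, 1234^1024=1213, 1234^2048=634, 1234^4096=1234, 1234^8192=865, 1234^16384=779, 1234^32768=74, 1234^65536=1213, 1234^131072=634, 1234^262144=1234; 1234^453656 = 1234^8 * 1234^16 * 1234^1024 * 1234^2048 * 1234^8192 * 1234^16384 * 1234^32768 * 1234^131072 * 1234^262144 = 900 (mod 1421); answer 900
Part 2: S1 = 900; w = -22; a(2) = 3*(-14) + 3*(-22) = -108; iterating: a(2)=-108, a(3)=-366, a(4)=-1422, a(5)=-5364, a(6)=-20358, a(7)=-77166, a(8)=-292572, a(9)=-1109214, a(10)=-4205358, a(11)=-15943716, a(12)=-60447222, a(13)=-229172814, a(14)=-868860108, a(15)=-3294098766, a(16)=-12488876622; answer -12488876622

-12488876622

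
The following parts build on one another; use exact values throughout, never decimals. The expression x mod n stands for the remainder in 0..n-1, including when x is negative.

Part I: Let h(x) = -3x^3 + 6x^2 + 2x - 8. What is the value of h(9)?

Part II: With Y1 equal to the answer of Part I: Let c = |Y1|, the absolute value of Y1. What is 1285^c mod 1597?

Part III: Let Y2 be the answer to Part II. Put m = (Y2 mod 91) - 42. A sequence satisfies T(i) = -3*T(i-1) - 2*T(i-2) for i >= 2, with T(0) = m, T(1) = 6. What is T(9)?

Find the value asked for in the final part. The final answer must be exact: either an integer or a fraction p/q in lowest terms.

Part I: -3*(9)^3 + 6*(9)^2 + 2*(9)^1 - 8 = (-2187) + (486) + (18) + (-8) = -1691; answer -1691
Part II: Y1 = -1691; c = 1691; squarings mod 1597: 1285^1=1285, 1285^2=1524, 1285^4=538, 1285^8=387, 1285^16=1248, 1285^32=429, 1285^64=386, 1285^128=475, 1285^256=448, 1285^512=1079, 1285^1024=28; 1285^1691 = 1285^1 * 1285^2 * 1285^8 * 1285^16 * 1285^128 * 1285^512 * 1285^1024 = 667 (mod 1597); answer 667
Part III: Y2 = 667; m = -12; T(2) = -3*(6) - 2*(-12) = 6; iterating: T(2)=6, T(3)=-30, T(4)=78, T(5)=-174, T(6)=366, T(7)=-750, T(8)=1518, T(9)=-3054; answer -3054

-3054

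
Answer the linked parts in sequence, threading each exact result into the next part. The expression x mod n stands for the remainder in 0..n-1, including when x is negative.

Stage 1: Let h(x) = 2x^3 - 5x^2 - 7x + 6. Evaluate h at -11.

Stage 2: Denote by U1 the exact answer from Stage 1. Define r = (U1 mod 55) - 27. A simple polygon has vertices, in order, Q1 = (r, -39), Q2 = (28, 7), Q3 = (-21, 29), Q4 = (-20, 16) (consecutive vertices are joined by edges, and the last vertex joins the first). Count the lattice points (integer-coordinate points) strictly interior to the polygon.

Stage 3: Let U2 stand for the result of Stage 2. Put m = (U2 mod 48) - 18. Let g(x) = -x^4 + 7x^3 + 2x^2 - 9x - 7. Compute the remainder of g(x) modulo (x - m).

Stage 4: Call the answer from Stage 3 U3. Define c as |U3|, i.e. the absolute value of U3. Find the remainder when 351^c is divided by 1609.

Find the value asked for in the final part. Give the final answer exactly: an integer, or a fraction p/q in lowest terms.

557

Stage 1: 2*(-11)^3 - 5*(-11)^2 - 7*(-11)^1 + 6 = (-2662) + (-605) + (77) + (6) = -3184; answer -3184
Stage 2: U1 = -3184; r = -21; cross terms: (-21*7 - 28*-39)=945, (28*29 - -21*7)=959, (-21*16 - -20*29)=244, (-20*-39 - -21*16)=1116; twice the area = |3264| = 3264; area = 1632; boundary points = 1 + 1 + 1 + 1 = 4; strictly interior points = area - boundary/2 + 1 = 1631; answer 1631
Stage 3: U2 = 1631; m = 29; remainder = value at the root: -1*(29)^4 + 7*(29)^3 + 2*(29)^2 - 9*(29)^1 - 7 = (-707281) + (170723) + (1682) + (-261) + (-7) = -535144; answer -535144
Stage 4: U3 = -535144; c = 535144; squarings mod 1609: 351^1=351, 351^2=917, 351^4=991, 351^8=591, 351^16=128, 351^32=294, 351^64=1159, 351^128=1375, 351^256=50, 351^512=891, 351^1024=644, 351^2048=1223, 351^4096=968, 351^8192=586, 351^16384=679, 351^32768=867, 351^65536=286, 351^131072=1346, 351^262144=1591, 351^524288=324; 351^535144 = 351^8 * 351^32 * 351^64 * 351^512 * 351^2048 * 351^8192 * 351^524288 = 557 (mod 1609); answer 557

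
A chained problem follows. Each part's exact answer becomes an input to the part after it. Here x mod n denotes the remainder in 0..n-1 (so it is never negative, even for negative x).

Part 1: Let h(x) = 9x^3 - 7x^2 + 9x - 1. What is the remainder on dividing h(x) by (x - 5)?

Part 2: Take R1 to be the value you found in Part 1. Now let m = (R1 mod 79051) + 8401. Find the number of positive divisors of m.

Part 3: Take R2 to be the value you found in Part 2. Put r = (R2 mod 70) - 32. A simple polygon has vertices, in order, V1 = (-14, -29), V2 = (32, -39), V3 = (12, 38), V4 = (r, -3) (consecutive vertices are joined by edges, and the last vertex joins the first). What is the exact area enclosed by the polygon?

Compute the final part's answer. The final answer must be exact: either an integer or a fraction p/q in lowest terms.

Part 1: remainder = value at the root: 9*(5)^3 - 7*(5)^2 + 9*(5)^1 - 1 = (1125) + (-175) + (45) + (-1) = 994; answer 994
Part 2: R1 = 994; m = 9395; 9395 = 5 * 1879; number of divisors = (1+1) * (1+1) = 4; answer 4
Part 3: R2 = 4; r = -28; cross terms: (-14*-39 - 32*-29)=1474, (32*38 - 12*-39)=1684, (12*-3 - -28*38)=1028, (-28*-29 - -14*-3)=770; twice the area = |4956| = 4956; area = 2478; answer 2478

2478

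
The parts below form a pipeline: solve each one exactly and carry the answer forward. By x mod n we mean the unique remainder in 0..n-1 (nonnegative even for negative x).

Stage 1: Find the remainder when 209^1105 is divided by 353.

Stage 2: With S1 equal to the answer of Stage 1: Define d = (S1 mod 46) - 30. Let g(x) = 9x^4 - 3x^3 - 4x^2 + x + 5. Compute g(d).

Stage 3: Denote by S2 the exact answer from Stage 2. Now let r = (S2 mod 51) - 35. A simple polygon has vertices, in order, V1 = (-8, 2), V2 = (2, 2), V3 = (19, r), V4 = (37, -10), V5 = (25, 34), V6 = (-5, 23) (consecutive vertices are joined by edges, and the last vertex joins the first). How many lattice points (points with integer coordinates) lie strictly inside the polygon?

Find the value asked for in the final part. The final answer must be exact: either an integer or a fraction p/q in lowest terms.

1693

Stage 1: squarings mod 353: 209^1=209, 209^2=262, 209^4=162, 209^8=122, 209^16=58, 209^32=187, 209^64=22, 209^128=131, 209^256=217, 209^512=140, 209^1024=185; 209^1105 = 209^1 * 209^16 * 209^64 * 209^1024 = 201 (mod 353); answer 201
Stage 2: S1 = 201; d = -13; 9*(-13)^4 - 3*(-13)^3 - 4*(-13)^2 + 1*(-13)^1 + 5 = (257049) + (6591) + (-676) + (-13) + (5) = 262956; answer 262956
Stage 3: S2 = 262956; r = -35; cross terms: (-8*2 - 2*2)=-20, (2*-35 - 19*2)=-108, (19*-10 - 37*-35)=1105, (37*34 - 25*-10)=1508, (25*23 - -5*34)=745, (-5*2 - -8*23)=174; twice the area = |3404| = 3404; area = 1702; boundary points = 10 + 1 + 1 + 4 + 1 + 3 = 20; strictly interior points = area - boundary/2 + 1 = 1693; answer 1693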